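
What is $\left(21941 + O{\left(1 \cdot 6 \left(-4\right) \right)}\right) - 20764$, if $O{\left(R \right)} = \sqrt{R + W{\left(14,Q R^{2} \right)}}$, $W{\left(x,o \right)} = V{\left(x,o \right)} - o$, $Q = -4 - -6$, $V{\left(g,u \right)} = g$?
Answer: $1177 + i \sqrt{1162} \approx 1177.0 + 34.088 i$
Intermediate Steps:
$Q = 2$ ($Q = -4 + 6 = 2$)
$W{\left(x,o \right)} = x - o$
$O{\left(R \right)} = \sqrt{14 + R - 2 R^{2}}$ ($O{\left(R \right)} = \sqrt{R - \left(-14 + 2 R^{2}\right)} = \sqrt{14 + R - 2 R^{2}}$)
$\left(21941 + O{\left(1 \cdot 6 \left(-4\right) \right)}\right) - 20764 = \left(21941 + \sqrt{14 + 1 \cdot 6 \left(-4\right) - 2 \left(1 \cdot 6 \left(-4\right)\right)^{2}}\right) - 20764 = \left(21941 + \sqrt{14 + 6 \left(-4\right) - 2 \left(6 \left(-4\right)\right)^{2}}\right) - 20764 = \left(21941 + \sqrt{14 - 24 - 2 \left(-24\right)^{2}}\right) - 20764 = \left(21941 + \sqrt{14 - 24 - 1152}\right) - 20764 = \left(21941 + \sqrt{-1162}\right) - 20764 = \left(21941 + i \sqrt{1162}\right) - 20764 = 1177 + i \sqrt{1162}$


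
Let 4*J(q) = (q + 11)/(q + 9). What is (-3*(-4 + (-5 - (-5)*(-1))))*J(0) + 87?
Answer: 599/6 ≈ 99.833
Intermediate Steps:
J(q) = (11 + q)/(4*(9 + q)) (J(q) = ((q + 11)/(q + 9))/4 = ((11 + q)/(9 + q))/4 = (11 + q)/(4*(9 + q)))
(-3*(-4 + (-5 - (-5)*(-1))))*J(0) + 87 = (-3*(-4 + (-5 - (-5)*(-1))))*((11 + 0)/(4*(9 + 0))) + 87 = (-3*(-4 + (-5 - 1*5)))*((1/4)*11/9) + 87 = (-3*(-4 + (-5 - 5)))*((1/4)*(1/9)*11) + 87 = -3*(-4 - 10)*(11/36) + 87 = -3*(-14)*(11/36) + 87 = 42*(11/36) + 87 = 77/6 + 87 = 599/6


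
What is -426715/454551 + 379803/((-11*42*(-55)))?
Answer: 53932335101/3850046970 ≈ 14.008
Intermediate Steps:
-426715/454551 + 379803/((-11*42*(-55))) = -426715*1/454551 + 379803/((-462*(-55))) = -426715/454551 + 379803/25410 = -426715/454551 + 379803*(1/25410) = -426715/454551 + 126601/8470 = 53932335101/3850046970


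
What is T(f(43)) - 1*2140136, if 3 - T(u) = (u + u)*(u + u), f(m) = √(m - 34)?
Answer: -2140169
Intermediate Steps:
f(m) = √(-34 + m)
T(u) = 3 - 4*u² (T(u) = 3 - (u + u)*(u + u) = 3 - 2*u*2*u = 3 - 4*u²)
T(f(43)) - 1*2140136 = (3 - 4*(√(-34 + 43))²) - 1*2140136 = (3 - 4*(√9)²) - 2140136 = (3 - 4*3²) - 2140136 = (3 - 4*9) - 2140136 = (3 - 36) - 2140136 = -33 - 2140136 = -2140169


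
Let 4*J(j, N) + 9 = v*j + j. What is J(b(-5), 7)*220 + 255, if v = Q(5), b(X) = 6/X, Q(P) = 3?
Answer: -504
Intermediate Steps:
v = 3
J(j, N) = -9/4 + j (J(j, N) = -9/4 + (3*j + j)/4 = -9/4 + (4*j)/4 = -9/4 + j)
J(b(-5), 7)*220 + 255 = (-9/4 + 6/(-5))*220 + 255 = (-9/4 + 6*(-1/5))*220 + 255 = (-9/4 - 6/5)*220 + 255 = -69/20*220 + 255 = -759 + 255 = -504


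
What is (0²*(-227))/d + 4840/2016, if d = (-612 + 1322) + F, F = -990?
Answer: 605/252 ≈ 2.4008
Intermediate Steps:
d = -280 (d = (-612 + 1322) - 990 = 710 - 990 = -280)
(0²*(-227))/d + 4840/2016 = (0²*(-227))/(-280) + 4840/2016 = (0*(-227))*(-1/280) + 4840*(1/2016) = 0*(-1/280) + 605/252 = 0 + 605/252 = 605/252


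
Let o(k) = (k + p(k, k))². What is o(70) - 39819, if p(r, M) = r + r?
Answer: 4281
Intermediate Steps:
p(r, M) = 2*r
o(k) = 9*k² (o(k) = (k + 2*k)² = (3*k)² = 9*k²)
o(70) - 39819 = 9*70² - 39819 = 9*4900 - 39819 = 44100 - 39819 = 4281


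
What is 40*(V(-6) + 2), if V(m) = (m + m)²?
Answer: 5840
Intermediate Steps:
V(m) = 4*m² (V(m) = (2*m)² = 4*m²)
40*(V(-6) + 2) = 40*(4*(-6)² + 2) = 40*(4*36 + 2) = 40*(144 + 2) = 40*146 = 5840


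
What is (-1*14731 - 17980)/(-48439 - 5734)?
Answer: 4673/7739 ≈ 0.60382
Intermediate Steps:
(-1*14731 - 17980)/(-48439 - 5734) = (-14731 - 17980)/(-54173) = -32711*(-1/54173) = 4673/7739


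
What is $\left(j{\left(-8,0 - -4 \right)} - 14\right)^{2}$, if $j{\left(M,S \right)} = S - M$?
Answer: $4$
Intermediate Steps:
$\left(j{\left(-8,0 - -4 \right)} - 14\right)^{2} = \left(\left(\left(0 - -4\right) - -8\right) - 14\right)^{2} = \left(\left(\left(0 + 4\right) + 8\right) - 14\right)^{2} = \left(\left(4 + 8\right) - 14\right)^{2} = \left(12 - 14\right)^{2} = \left(-2\right)^{2} = 4$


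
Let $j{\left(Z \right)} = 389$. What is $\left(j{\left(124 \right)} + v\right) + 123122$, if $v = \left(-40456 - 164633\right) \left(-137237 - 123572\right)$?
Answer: $53489180512$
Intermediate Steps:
$v = 53489057001$ ($v = \left(-205089\right) \left(-260809\right) = 53489057001$)
$\left(j{\left(124 \right)} + v\right) + 123122 = \left(389 + 53489057001\right) + 123122 = 53489057390 + 123122 = 53489180512$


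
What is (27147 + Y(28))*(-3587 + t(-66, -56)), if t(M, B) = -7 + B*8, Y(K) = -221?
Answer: -108834892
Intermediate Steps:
t(M, B) = -7 + 8*B
(27147 + Y(28))*(-3587 + t(-66, -56)) = (27147 - 221)*(-3587 + (-7 + 8*(-56))) = 26926*(-3587 + (-7 - 448)) = 26926*(-3587 - 455) = 26926*(-4042) = -108834892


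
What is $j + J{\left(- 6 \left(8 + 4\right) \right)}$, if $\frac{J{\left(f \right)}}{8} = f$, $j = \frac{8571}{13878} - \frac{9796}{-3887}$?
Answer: $- \frac{10300785457}{17981262} \approx -572.86$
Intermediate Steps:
$j = \frac{56421455}{17981262}$ ($j = 8571 \cdot \frac{1}{13878} - - \frac{9796}{3887} = \frac{2857}{4626} + \frac{9796}{3887} = \frac{56421455}{17981262} \approx 3.1378$)
$J{\left(f \right)} = 8 f$
$j + J{\left(- 6 \left(8 + 4\right) \right)} = \frac{56421455}{17981262} + 8 \left(- 6 \left(8 + 4\right)\right) = \frac{56421455}{17981262} + 8 \left(\left(-6\right) 12\right) = \frac{56421455}{17981262} + 8 \left(-72\right) = \frac{56421455}{17981262} - 576 = - \frac{10300785457}{17981262}$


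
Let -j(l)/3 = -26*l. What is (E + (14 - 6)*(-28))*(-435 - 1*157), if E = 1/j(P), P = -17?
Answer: 87919400/663 ≈ 1.3261e+5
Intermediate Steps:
j(l) = 78*l (j(l) = -(-78)*l = 78*l)
E = -1/1326 (E = 1/(78*(-17)) = 1/(-1326) = -1/1326 ≈ -0.00075415)
(E + (14 - 6)*(-28))*(-435 - 1*157) = (-1/1326 + (14 - 6)*(-28))*(-435 - 1*157) = (-1/1326 + 8*(-28))*(-435 - 157) = (-1/1326 - 224)*(-592) = -297025/1326*(-592) = 87919400/663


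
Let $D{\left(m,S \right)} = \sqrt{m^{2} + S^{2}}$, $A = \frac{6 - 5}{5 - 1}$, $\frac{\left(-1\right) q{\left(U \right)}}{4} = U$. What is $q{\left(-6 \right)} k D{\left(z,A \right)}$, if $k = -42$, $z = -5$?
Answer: $- 252 \sqrt{401} \approx -5046.3$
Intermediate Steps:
$q{\left(U \right)} = - 4 U$
$A = \frac{1}{4}$ ($A = 1 \cdot \frac{1}{4} = \frac{1}{4} \approx 0.25$)
$D{\left(m,S \right)} = \sqrt{S^{2} + m^{2}}$
$q{\left(-6 \right)} k D{\left(z,A \right)} = \left(-4\right) \left(-6\right) \left(-42\right) \sqrt{\left(\frac{1}{4}\right)^{2} + \left(-5\right)^{2}} = 24 \left(-42\right) \sqrt{\frac{1}{16} + 25} = - 1008 \sqrt{\frac{401}{16}} = - 1008 \frac{\sqrt{401}}{4} = - 252 \sqrt{401}$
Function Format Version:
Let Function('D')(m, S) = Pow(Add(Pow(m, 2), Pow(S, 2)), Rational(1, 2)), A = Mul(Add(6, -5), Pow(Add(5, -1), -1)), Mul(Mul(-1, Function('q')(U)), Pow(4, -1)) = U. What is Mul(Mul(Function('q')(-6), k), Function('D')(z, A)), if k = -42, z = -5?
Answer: Mul(-252, Pow(401, Rational(1, 2))) ≈ -5046.3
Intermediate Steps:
Function('q')(U) = Mul(-4, U)
A = Rational(1, 4) (A = Mul(1, Pow(4, -1)) = Mul(1, Rational(1, 4)) = Rational(1, 4) ≈ 0.25000)
Function('D')(m, S) = Pow(Add(Pow(S, 2), Pow(m, 2)), Rational(1, 2))
Mul(Mul(Function('q')(-6), k), Function('D')(z, A)) = Mul(Mul(Mul(-4, -6), -42), Pow(Add(Pow(Rational(1, 4), 2), Pow(-5, 2)), Rational(1, 2))) = Mul(Mul(24, -42), Pow(Add(Rational(1, 16), 25), Rational(1, 2))) = Mul(-1008, Pow(Rational(401, 16), Rational(1, 2))) = Mul(-1008, Mul(Rational(1, 4), Pow(401, Rational(1, 2)))) = Mul(-252, Pow(401, Rational(1, 2)))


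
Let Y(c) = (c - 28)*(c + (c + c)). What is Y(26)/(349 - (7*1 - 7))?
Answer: -156/349 ≈ -0.44699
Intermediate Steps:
Y(c) = 3*c*(-28 + c) (Y(c) = (-28 + c)*(c + 2*c) = (-28 + c)*(3*c) = 3*c*(-28 + c))
Y(26)/(349 - (7*1 - 7)) = (3*26*(-28 + 26))/(349 - (7*1 - 7)) = (3*26*(-2))/(349 - (7 - 7)) = -156/(349 - 1*0) = -156/(349 + 0) = -156/349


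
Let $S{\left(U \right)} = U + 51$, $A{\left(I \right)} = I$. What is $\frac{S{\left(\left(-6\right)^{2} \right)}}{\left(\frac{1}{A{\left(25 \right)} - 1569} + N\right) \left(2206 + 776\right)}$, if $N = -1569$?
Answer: $- \frac{22388}{1204000889} \approx -1.8595 \cdot 10^{-5}$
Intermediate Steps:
$S{\left(U \right)} = 51 + U$
$\frac{S{\left(\left(-6\right)^{2} \right)}}{\left(\frac{1}{A{\left(25 \right)} - 1569} + N\right) \left(2206 + 776\right)} = \frac{51 + \left(-6\right)^{2}}{\left(\frac{1}{25 - 1569} - 1569\right) \left(2206 + 776\right)} = \frac{51 + 36}{\left(\frac{1}{-1544} - 1569\right) 2982} = \frac{87}{\left(- \frac{1}{1544} - 1569\right) 2982} = \frac{87}{\left(- \frac{2422537}{1544}\right) 2982} = \frac{87}{- \frac{3612002667}{772}} = 87 \left(- \frac{772}{3612002667}\right) = - \frac{22388}{1204000889}$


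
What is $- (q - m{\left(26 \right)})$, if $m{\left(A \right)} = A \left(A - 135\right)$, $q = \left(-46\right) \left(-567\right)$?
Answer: $-28916$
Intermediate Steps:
$q = 26082$
$m{\left(A \right)} = A \left(-135 + A\right)$
$- (q - m{\left(26 \right)}) = - (26082 - 26 \left(-135 + 26\right)) = - (26082 - 26 \left(-109\right)) = - (26082 - -2834) = - (26082 + 2834) = \left(-1\right) 28916 = -28916$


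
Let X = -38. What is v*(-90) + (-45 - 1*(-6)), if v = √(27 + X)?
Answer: -39 - 90*I*√11 ≈ -39.0 - 298.5*I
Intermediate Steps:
v = I*√11 (v = √(27 - 38) = √(-11) = I*√11 ≈ 3.3166*I)
v*(-90) + (-45 - 1*(-6)) = (I*√11)*(-90) + (-45 - 1*(-6)) = -90*I*√11 + (-45 + 6) = -90*I*√11 - 39 = -39 - 90*I*√11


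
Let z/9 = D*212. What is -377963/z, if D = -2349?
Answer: 377963/4481892 ≈ 0.084331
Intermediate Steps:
z = -4481892 (z = 9*(-2349*212) = 9*(-497988) = -4481892)
-377963/z = -377963/(-4481892) = -377963*(-1/4481892) = 377963/4481892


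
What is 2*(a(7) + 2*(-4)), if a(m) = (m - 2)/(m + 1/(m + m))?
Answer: -1444/99 ≈ -14.586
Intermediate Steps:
a(m) = (-2 + m)/(m + 1/(2*m))
2*(a(7) + 2*(-4)) = 2*(2*7*(-2 + 7)/(1 + 2*7**2) + 2*(-4)) = 2*(2*7*5/(1 + 2*49) - 8) = 2*(2*7*5/(1 + 98) - 8) = 2*(2*7*5/99 - 8) = 2*(2*7*(1/99)*5 - 8) = 2*(70/99 - 8) = 2*(-722/99) = -1444/99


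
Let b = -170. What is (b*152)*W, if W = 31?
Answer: -801040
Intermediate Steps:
(b*152)*W = -170*152*31 = -25840*31 = -801040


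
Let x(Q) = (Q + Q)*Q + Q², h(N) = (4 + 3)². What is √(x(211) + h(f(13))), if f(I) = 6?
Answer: 2*√33403 ≈ 365.53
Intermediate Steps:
h(N) = 49 (h(N) = 7² = 49)
x(Q) = 3*Q² (x(Q) = (2*Q)*Q + Q² = 2*Q² + Q² = 3*Q²)
√(x(211) + h(f(13))) = √(3*211² + 49) = √(3*44521 + 49) = √(133563 + 49) = √133612 = 2*√33403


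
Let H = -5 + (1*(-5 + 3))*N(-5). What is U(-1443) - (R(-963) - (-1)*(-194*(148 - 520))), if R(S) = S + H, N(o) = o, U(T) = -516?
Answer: -71726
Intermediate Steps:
H = 5 (H = -5 + (1*(-5 + 3))*(-5) = -5 + (1*(-2))*(-5) = -5 - 2*(-5) = -5 + 10 = 5)
R(S) = 5 + S (R(S) = S + 5 = 5 + S)
U(-1443) - (R(-963) - (-1)*(-194*(148 - 520))) = -516 - ((5 - 963) - (-1)*(-194*(148 - 520))) = -516 - (-958 - (-1)*(-194*(-372))) = -516 - (-958 - (-1)*72168) = -516 - (-958 - 1*(-72168)) = -516 - (-958 + 72168) = -516 - 1*71210 = -516 - 71210 = -71726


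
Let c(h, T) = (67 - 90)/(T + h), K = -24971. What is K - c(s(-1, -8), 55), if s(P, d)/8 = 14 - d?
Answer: -5768278/231 ≈ -24971.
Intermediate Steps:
s(P, d) = 112 - 8*d (s(P, d) = 8*(14 - d) = 112 - 8*d)
c(h, T) = -23/(T + h)
K - c(s(-1, -8), 55) = -24971 - (-23)/(55 + (112 - 8*(-8))) = -24971 - (-23)/(55 + (112 + 64)) = -24971 - (-23)/(55 + 176) = -24971 - (-23)/231 = -24971 - 1*(-23/231) = -24971 + 23/231 = -5768278/231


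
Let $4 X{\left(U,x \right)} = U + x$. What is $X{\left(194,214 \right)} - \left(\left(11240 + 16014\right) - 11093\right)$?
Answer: $-16059$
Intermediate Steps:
$X{\left(U,x \right)} = \frac{U}{4} + \frac{x}{4}$ ($X{\left(U,x \right)} = \frac{U + x}{4} = \frac{U}{4} + \frac{x}{4}$)
$X{\left(194,214 \right)} - \left(\left(11240 + 16014\right) - 11093\right) = \left(\frac{1}{4} \cdot 194 + \frac{1}{4} \cdot 214\right) - \left(\left(11240 + 16014\right) - 11093\right) = \left(\frac{97}{2} + \frac{107}{2}\right) - \left(27254 - 11093\right) = 102 - 16161 = -16059$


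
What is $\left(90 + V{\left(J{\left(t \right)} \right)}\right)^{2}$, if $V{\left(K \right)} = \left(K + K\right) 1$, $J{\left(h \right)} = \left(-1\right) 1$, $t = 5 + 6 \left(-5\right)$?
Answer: $7744$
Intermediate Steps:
$t = -25$ ($t = 5 - 30 = -25$)
$J{\left(h \right)} = -1$
$V{\left(K \right)} = 2 K$ ($V{\left(K \right)} = 2 K 1 = 2 K$)
$\left(90 + V{\left(J{\left(t \right)} \right)}\right)^{2} = \left(90 + 2 \left(-1\right)\right)^{2} = \left(90 - 2\right)^{2} = 88^{2} = 7744$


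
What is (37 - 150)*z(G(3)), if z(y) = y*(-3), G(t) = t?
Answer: 1017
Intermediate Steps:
z(y) = -3*y
(37 - 150)*z(G(3)) = (37 - 150)*(-3*3) = -113*(-9) = 1017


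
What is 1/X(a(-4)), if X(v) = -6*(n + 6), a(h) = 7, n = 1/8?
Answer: -4/147 ≈ -0.027211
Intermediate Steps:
n = ⅛ ≈ 0.12500
X(v) = -147/4 (X(v) = -6*(⅛ + 6) = -6*49/8 = -147/4)
1/X(a(-4)) = 1/(-147/4) = -4/147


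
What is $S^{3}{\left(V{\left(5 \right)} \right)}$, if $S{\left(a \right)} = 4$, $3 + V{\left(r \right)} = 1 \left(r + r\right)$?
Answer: $64$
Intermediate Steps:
$V{\left(r \right)} = -3 + 2 r$ ($V{\left(r \right)} = -3 + 1 \left(r + r\right) = -3 + 1 \cdot 2 r = -3 + 2 r$)
$S^{3}{\left(V{\left(5 \right)} \right)} = 4^{3} = 64$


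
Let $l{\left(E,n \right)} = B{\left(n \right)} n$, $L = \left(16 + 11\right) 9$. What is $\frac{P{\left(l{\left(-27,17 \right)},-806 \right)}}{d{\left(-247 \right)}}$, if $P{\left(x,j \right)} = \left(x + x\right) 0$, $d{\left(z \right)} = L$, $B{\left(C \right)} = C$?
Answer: $0$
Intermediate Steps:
$L = 243$ ($L = 27 \cdot 9 = 243$)
$d{\left(z \right)} = 243$
$l{\left(E,n \right)} = n^{2}$ ($l{\left(E,n \right)} = n n = n^{2}$)
$P{\left(x,j \right)} = 0$ ($P{\left(x,j \right)} = 2 x 0 = 0$)
$\frac{P{\left(l{\left(-27,17 \right)},-806 \right)}}{d{\left(-247 \right)}} = \frac{0}{243} = 0 \cdot \frac{1}{243} = 0$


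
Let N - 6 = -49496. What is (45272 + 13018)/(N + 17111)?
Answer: -19430/10793 ≈ -1.8002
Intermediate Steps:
N = -49490 (N = 6 - 49496 = -49490)
(45272 + 13018)/(N + 17111) = (45272 + 13018)/(-49490 + 17111) = 58290/(-32379) = 58290*(-1/32379) = -19430/10793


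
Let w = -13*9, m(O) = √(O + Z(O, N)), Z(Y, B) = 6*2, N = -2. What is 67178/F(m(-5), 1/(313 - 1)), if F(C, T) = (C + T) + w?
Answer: -765085942608/1331787601 - 6539375232*√7/1331787601 ≈ -587.47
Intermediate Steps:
Z(Y, B) = 12
m(O) = √(12 + O) (m(O) = √(O + 12) = √(12 + O))
w = -117
F(C, T) = -117 + C + T (F(C, T) = (C + T) - 117 = -117 + C + T)
67178/F(m(-5), 1/(313 - 1)) = 67178/(-117 + √(12 - 5) + 1/(313 - 1)) = 67178/(-117 + √7 + 1/312) = 67178/(-36503/312 + √7)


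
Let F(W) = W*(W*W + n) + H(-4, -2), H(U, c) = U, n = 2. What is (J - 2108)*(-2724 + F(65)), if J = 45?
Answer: -561191701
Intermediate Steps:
F(W) = -4 + W*(2 + W²) (F(W) = W*(W*W + 2) - 4 = W*(W² + 2) - 4 = W*(2 + W²) - 4 = -4 + W*(2 + W²))
(J - 2108)*(-2724 + F(65)) = (45 - 2108)*(-2724 + (-4 + 65³ + 2*65)) = -2063*(-2724 + (-4 + 274625 + 130)) = -2063*(-2724 + 274751) = -2063*272027 = -561191701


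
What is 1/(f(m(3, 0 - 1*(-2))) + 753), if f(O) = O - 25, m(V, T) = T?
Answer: 1/730 ≈ 0.0013699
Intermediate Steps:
f(O) = -25 + O
1/(f(m(3, 0 - 1*(-2))) + 753) = 1/((-25 + (0 - 1*(-2))) + 753) = 1/((-25 + (0 + 2)) + 753) = 1/((-25 + 2) + 753) = 1/(-23 + 753) = 1/730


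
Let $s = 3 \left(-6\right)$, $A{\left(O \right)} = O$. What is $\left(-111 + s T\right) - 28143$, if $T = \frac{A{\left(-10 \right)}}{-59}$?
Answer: $- \frac{1667166}{59} \approx -28257.0$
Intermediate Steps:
$s = -18$
$T = \frac{10}{59}$ ($T = - \frac{10}{-59} = \left(-10\right) \left(- \frac{1}{59}\right) = \frac{10}{59} \approx 0.16949$)
$\left(-111 + s T\right) - 28143 = \left(-111 - \frac{180}{59}\right) - 28143 = - \frac{6729}{59} - 28143 = - \frac{1667166}{59}$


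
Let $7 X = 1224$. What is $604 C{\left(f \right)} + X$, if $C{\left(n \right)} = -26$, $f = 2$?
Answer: $- \frac{108704}{7} \approx -15529.0$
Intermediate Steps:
$X = \frac{1224}{7}$ ($X = \frac{1}{7} \cdot 1224 = \frac{1224}{7} \approx 174.86$)
$604 C{\left(f \right)} + X = 604 \left(-26\right) + \frac{1224}{7} = -15704 + \frac{1224}{7} = - \frac{108704}{7}$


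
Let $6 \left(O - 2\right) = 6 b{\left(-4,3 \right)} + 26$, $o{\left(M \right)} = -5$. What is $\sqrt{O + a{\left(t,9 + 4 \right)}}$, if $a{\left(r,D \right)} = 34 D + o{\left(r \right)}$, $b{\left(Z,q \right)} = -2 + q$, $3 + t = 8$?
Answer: $\frac{\sqrt{3999}}{3} \approx 21.079$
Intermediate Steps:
$t = 5$ ($t = -3 + 8 = 5$)
$O = \frac{22}{3}$ ($O = 2 + \frac{6 \left(-2 + 3\right) + 26}{6} = 2 + \frac{6 \cdot 1 + 26}{6} = 2 + \frac{6 + 26}{6} = 2 + \frac{1}{6} \cdot 32 = 2 + \frac{16}{3} = \frac{22}{3} \approx 7.3333$)
$a{\left(r,D \right)} = -5 + 34 D$ ($a{\left(r,D \right)} = 34 D - 5 = -5 + 34 D$)
$\sqrt{O + a{\left(t,9 + 4 \right)}} = \sqrt{\frac{22}{3} - \left(5 - 34 \left(9 + 4\right)\right)} = \sqrt{\frac{22}{3} + \left(-5 + 34 \cdot 13\right)} = \sqrt{\frac{22}{3} + \left(-5 + 442\right)} = \sqrt{\frac{22}{3} + 437} = \sqrt{\frac{1333}{3}} = \frac{\sqrt{3999}}{3}$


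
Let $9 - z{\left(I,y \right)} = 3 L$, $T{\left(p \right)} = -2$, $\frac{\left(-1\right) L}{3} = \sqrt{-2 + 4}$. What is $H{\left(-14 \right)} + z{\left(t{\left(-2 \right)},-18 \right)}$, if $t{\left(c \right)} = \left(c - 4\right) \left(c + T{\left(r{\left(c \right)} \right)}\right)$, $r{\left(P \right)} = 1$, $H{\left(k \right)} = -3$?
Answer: $6 + 9 \sqrt{2} \approx 18.728$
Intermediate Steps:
$L = - 3 \sqrt{2}$ ($L = - 3 \sqrt{-2 + 4} = - 3 \sqrt{2} \approx -4.2426$)
$t{\left(c \right)} = \left(-4 + c\right) \left(-2 + c\right)$ ($t{\left(c \right)} = \left(c - 4\right) \left(c - 2\right) = \left(-4 + c\right) \left(-2 + c\right)$)
$z{\left(I,y \right)} = 9 + 9 \sqrt{2}$ ($z{\left(I,y \right)} = 9 - 3 \left(- 3 \sqrt{2}\right) = 9 - - 9 \sqrt{2} = 9 + 9 \sqrt{2}$)
$H{\left(-14 \right)} + z{\left(t{\left(-2 \right)},-18 \right)} = -3 + \left(9 + 9 \sqrt{2}\right) = 6 + 9 \sqrt{2}$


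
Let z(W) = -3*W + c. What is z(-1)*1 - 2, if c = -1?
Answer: 0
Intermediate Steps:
z(W) = -1 - 3*W (z(W) = -3*W - 1 = -1 - 3*W)
z(-1)*1 - 2 = (-1 - 3*(-1))*1 - 2 = (-1 + 3)*1 - 2 = 2*1 - 2 = 2 - 2 = 0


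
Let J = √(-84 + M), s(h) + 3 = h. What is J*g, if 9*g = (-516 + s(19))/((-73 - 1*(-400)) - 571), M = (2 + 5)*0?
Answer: 250*I*√21/549 ≈ 2.0868*I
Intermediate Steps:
M = 0 (M = 7*0 = 0)
s(h) = -3 + h
J = 2*I*√21 (J = √(-84 + 0) = √(-84) = 2*I*√21 ≈ 9.1651*I)
g = 125/549 (g = ((-516 + (-3 + 19))/((-73 - 1*(-400)) - 571))/9 = ((-516 + 16)/((-73 + 400) - 571))/9 = (-500/(327 - 571))/9 = (-500/(-244))/9 = (-500*(-1/244))/9 = (⅑)*(125/61) = 125/549 ≈ 0.22769)
J*g = (2*I*√21)*(125/549) = 250*I*√21/549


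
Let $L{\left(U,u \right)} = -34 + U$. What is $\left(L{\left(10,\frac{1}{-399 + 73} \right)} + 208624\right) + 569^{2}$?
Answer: $532361$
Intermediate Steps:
$\left(L{\left(10,\frac{1}{-399 + 73} \right)} + 208624\right) + 569^{2} = \left(\left(-34 + 10\right) + 208624\right) + 569^{2} = \left(-24 + 208624\right) + 323761 = 208600 + 323761 = 532361$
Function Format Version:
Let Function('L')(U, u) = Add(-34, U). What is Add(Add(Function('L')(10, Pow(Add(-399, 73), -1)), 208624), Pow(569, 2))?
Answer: 532361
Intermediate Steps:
Add(Add(Function('L')(10, Pow(Add(-399, 73), -1)), 208624), Pow(569, 2)) = Add(Add(Add(-34, 10), 208624), Pow(569, 2)) = Add(Add(-24, 208624), 323761) = Add(208600, 323761) = 532361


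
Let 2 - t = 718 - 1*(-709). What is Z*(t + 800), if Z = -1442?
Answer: 901250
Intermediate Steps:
t = -1425 (t = 2 - (718 - 1*(-709)) = 2 - (718 + 709) = 2 - 1*1427 = 2 - 1427 = -1425)
Z*(t + 800) = -1442*(-1425 + 800) = -1442*(-625) = 901250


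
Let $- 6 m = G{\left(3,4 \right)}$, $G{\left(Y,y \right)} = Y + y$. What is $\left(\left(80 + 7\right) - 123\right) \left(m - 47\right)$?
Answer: $1734$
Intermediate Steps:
$m = - \frac{7}{6}$ ($m = - \frac{3 + 4}{6} = \left(- \frac{1}{6}\right) 7 = - \frac{7}{6} \approx -1.1667$)
$\left(\left(80 + 7\right) - 123\right) \left(m - 47\right) = \left(\left(80 + 7\right) - 123\right) \left(- \frac{7}{6} - 47\right) = \left(87 - 123\right) \left(- \frac{289}{6}\right) = \left(-36\right) \left(- \frac{289}{6}\right) = 1734$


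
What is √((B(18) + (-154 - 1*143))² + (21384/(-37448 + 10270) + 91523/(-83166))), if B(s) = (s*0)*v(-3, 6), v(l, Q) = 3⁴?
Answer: √112660125728436479245578/1130142774 ≈ 297.00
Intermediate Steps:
v(l, Q) = 81
B(s) = 0 (B(s) = (s*0)*81 = 0*81 = 0)
√((B(18) + (-154 - 1*143))² + (21384/(-37448 + 10270) + 91523/(-83166))) = √((0 + (-154 - 1*143))² + (21384/(-37448 + 10270) + 91523/(-83166))) = √((0 + (-154 - 143))² + (21384/(-27178) + 91523*(-1/83166))) = √((0 - 297)² + (21384*(-1/27178) - 91523/83166)) = √((-297)² + (-10692/13589 - 91523/83166)) = √(88209 - 2132916919/1130142774) = √(99686631034847/1130142774) = √112660125728436479245578/1130142774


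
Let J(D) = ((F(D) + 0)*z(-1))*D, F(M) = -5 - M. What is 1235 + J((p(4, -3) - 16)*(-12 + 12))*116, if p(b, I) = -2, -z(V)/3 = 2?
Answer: 1235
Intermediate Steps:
z(V) = -6 (z(V) = -3*2 = -6)
J(D) = D*(30 + 6*D) (J(D) = (((-5 - D) + 0)*(-6))*D = ((-5 - D)*(-6))*D = (30 + 6*D)*D = D*(30 + 6*D))
1235 + J((p(4, -3) - 16)*(-12 + 12))*116 = 1235 + (6*((-2 - 16)*(-12 + 12))*(5 + (-2 - 16)*(-12 + 12)))*116 = 1235 + (6*(-18*0)*(5 - 18*0))*116 = 1235 + (6*0*(5 + 0))*116 = 1235 + (6*0*5)*116 = 1235 + 0*116 = 1235 + 0 = 1235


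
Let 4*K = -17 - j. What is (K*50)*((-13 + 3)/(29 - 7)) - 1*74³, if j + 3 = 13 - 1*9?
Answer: -4456339/11 ≈ -4.0512e+5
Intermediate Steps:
j = 1 (j = -3 + (13 - 1*9) = -3 + (13 - 9) = -3 + 4 = 1)
K = -9/2 (K = (-17 - 1*1)/4 = (-17 - 1)/4 = (¼)*(-18) = -9/2 ≈ -4.5000)
(K*50)*((-13 + 3)/(29 - 7)) - 1*74³ = (-9/2*50)*((-13 + 3)/(29 - 7)) - 1*74³ = -(-2250)/22 - 1*405224 = -(-2250)/22 - 405224 = -225*(-5/11) - 405224 = 1125/11 - 405224 = -4456339/11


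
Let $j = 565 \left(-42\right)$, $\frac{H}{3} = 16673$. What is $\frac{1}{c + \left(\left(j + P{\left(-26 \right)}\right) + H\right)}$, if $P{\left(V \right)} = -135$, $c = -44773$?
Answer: $- \frac{1}{18619} \approx -5.3709 \cdot 10^{-5}$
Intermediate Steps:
$H = 50019$ ($H = 3 \cdot 16673 = 50019$)
$j = -23730$
$\frac{1}{c + \left(\left(j + P{\left(-26 \right)}\right) + H\right)} = \frac{1}{-44773 + \left(\left(-23730 - 135\right) + 50019\right)} = \frac{1}{-44773 + \left(-23865 + 50019\right)} = \frac{1}{-44773 + 26154} = \frac{1}{-18619} = - \frac{1}{18619}$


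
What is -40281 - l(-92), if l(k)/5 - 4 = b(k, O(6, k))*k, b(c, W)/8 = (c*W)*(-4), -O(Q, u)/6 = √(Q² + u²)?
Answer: -40301 - 81254400*√85 ≈ -7.4917e+8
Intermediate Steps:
O(Q, u) = -6*√(Q² + u²)
b(c, W) = -32*W*c (b(c, W) = 8*((c*W)*(-4)) = 8*((W*c)*(-4)) = 8*(-4*W*c) = -32*W*c)
l(k) = 20 + 960*k²*√(36 + k²) (l(k) = 20 + 5*((-32*(-6*√(6² + k²))*k)*k) = 20 + 5*((-32*(-6*√(36 + k²))*k)*k) = 20 + 5*((192*k*√(36 + k²))*k) = 20 + 5*(192*k²*√(36 + k²)) = 20 + 960*k²*√(36 + k²))
-40281 - l(-92) = -40281 - (20 + 960*(-92)²*√(36 + (-92)²)) = -40281 - (20 + 960*8464*√(36 + 8464)) = -40281 - (20 + 960*8464*√8500) = -40281 - (20 + 960*8464*(10*√85)) = -40281 - (20 + 81254400*√85) = -40281 + (-20 - 81254400*√85) = -40301 - 81254400*√85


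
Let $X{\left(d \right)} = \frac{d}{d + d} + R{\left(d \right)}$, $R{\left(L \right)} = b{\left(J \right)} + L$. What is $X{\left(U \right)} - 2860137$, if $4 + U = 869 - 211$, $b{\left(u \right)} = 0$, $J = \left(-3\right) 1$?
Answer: $- \frac{5718965}{2} \approx -2.8595 \cdot 10^{6}$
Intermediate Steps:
$J = -3$
$R{\left(L \right)} = L$ ($R{\left(L \right)} = 0 + L = L$)
$U = 654$ ($U = -4 + \left(869 - 211\right) = -4 + 658 = 654$)
$X{\left(d \right)} = \frac{1}{2} + d$ ($X{\left(d \right)} = \frac{d}{d + d} + d = \frac{d}{2 d} + d = d \frac{1}{2 d} + d = \frac{1}{2} + d$)
$X{\left(U \right)} - 2860137 = \left(\frac{1}{2} + 654\right) - 2860137 = \frac{1309}{2} - 2860137 = - \frac{5718965}{2}$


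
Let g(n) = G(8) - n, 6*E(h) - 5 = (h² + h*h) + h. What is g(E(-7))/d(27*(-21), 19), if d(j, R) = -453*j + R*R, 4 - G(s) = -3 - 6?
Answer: -3/257212 ≈ -1.1664e-5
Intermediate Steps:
G(s) = 13 (G(s) = 4 - (-3 - 6) = 4 - 1*(-9) = 4 + 9 = 13)
d(j, R) = R² - 453*j (d(j, R) = -453*j + R² = R² - 453*j)
E(h) = ⅚ + h²/3 + h/6 (E(h) = ⅚ + ((h² + h*h) + h)/6 = ⅚ + ((h² + h²) + h)/6 = ⅚ + (2*h² + h)/6 = ⅚ + (h + 2*h²)/6 = ⅚ + (h²/3 + h/6) = ⅚ + h²/3 + h/6)
g(n) = 13 - n
g(E(-7))/d(27*(-21), 19) = (13 - (⅚ + (⅓)*(-7)² + (⅙)*(-7)))/(19² - 12231*(-21)) = (13 - (⅚ + (⅓)*49 - 7/6))/(361 - 453*(-567)) = (13 - (⅚ + 49/3 - 7/6))/(361 + 256851) = (13 - 1*16)/257212 = (13 - 16)*(1/257212) = -3*1/257212 = -3/257212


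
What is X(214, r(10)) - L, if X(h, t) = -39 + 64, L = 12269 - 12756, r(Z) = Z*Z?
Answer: 512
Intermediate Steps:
r(Z) = Z²
L = -487
X(h, t) = 25
X(214, r(10)) - L = 25 - 1*(-487) = 25 + 487 = 512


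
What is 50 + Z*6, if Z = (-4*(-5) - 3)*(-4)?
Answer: -358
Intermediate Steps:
Z = -68 (Z = (20 - 3)*(-4) = 17*(-4) = -68)
50 + Z*6 = 50 - 68*6 = 50 - 408 = -358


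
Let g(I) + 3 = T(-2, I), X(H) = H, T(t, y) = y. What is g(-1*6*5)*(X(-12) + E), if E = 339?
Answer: -10791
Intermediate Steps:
g(I) = -3 + I
g(-1*6*5)*(X(-12) + E) = (-3 - 1*6*5)*(-12 + 339) = (-3 - 6*5)*327 = (-3 - 30)*327 = -33*327 = -10791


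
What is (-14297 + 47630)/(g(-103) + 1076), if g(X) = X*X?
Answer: 271/95 ≈ 2.8526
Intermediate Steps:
g(X) = X²
(-14297 + 47630)/(g(-103) + 1076) = (-14297 + 47630)/((-103)² + 1076) = 33333/(10609 + 1076) = 33333/11685 = 33333*(1/11685) = 271/95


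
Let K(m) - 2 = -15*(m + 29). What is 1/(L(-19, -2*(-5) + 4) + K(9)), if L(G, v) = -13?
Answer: -1/581 ≈ -0.0017212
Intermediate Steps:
K(m) = -433 - 15*m (K(m) = 2 - 15*(m + 29) = 2 - 15*(29 + m) = 2 + (-435 - 15*m) = -433 - 15*m)
1/(L(-19, -2*(-5) + 4) + K(9)) = 1/(-13 + (-433 - 15*9)) = 1/(-13 + (-433 - 135)) = 1/(-13 - 568) = 1/(-581) = -1/581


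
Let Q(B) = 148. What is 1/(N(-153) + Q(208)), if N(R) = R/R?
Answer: 1/149 ≈ 0.0067114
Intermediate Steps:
N(R) = 1
1/(N(-153) + Q(208)) = 1/(1 + 148) = 1/149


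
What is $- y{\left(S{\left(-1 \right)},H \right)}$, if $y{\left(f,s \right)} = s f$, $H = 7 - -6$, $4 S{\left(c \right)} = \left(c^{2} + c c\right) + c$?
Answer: $- \frac{13}{4} \approx -3.25$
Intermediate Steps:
$S{\left(c \right)} = \frac{c^{2}}{2} + \frac{c}{4}$ ($S{\left(c \right)} = \frac{\left(c^{2} + c c\right) + c}{4} = \frac{\left(c^{2} + c^{2}\right) + c}{4} = \frac{2 c^{2} + c}{4} = \frac{c + 2 c^{2}}{4} = \frac{c^{2}}{2} + \frac{c}{4}$)
$H = 13$ ($H = 7 + 6 = 13$)
$y{\left(f,s \right)} = f s$
$- y{\left(S{\left(-1 \right)},H \right)} = - \frac{1}{4} \left(-1\right) \left(1 + 2 \left(-1\right)\right) 13 = - \frac{1}{4} \left(-1\right) \left(1 - 2\right) 13 = - \frac{1}{4} \left(-1\right) \left(-1\right) 13 = - \frac{13}{4}$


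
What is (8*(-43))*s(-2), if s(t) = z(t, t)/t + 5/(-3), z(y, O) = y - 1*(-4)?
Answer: 2752/3 ≈ 917.33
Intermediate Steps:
z(y, O) = 4 + y (z(y, O) = y + 4 = 4 + y)
s(t) = -5/3 + (4 + t)/t (s(t) = (4 + t)/t + 5/(-3) = (4 + t)/t + 5*(-⅓) = (4 + t)/t - 5/3 = -5/3 + (4 + t)/t)
(8*(-43))*s(-2) = (8*(-43))*(-⅔ + 4/(-2)) = -344*(-⅔ + 4*(-½)) = -344*(-⅔ - 2) = -344*(-8/3) = 2752/3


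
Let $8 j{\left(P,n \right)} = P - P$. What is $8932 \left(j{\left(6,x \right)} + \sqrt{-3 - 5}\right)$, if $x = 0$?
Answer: $17864 i \sqrt{2} \approx 25264.0 i$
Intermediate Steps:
$j{\left(P,n \right)} = 0$ ($j{\left(P,n \right)} = \frac{P - P}{8} = \frac{1}{8} \cdot 0 = 0$)
$8932 \left(j{\left(6,x \right)} + \sqrt{-3 - 5}\right) = 8932 \left(0 + \sqrt{-3 - 5}\right) = 8932 \left(0 + \sqrt{-8}\right) = 8932 \left(0 + 2 i \sqrt{2}\right) = 8932 \cdot 2 i \sqrt{2} = 17864 i \sqrt{2}$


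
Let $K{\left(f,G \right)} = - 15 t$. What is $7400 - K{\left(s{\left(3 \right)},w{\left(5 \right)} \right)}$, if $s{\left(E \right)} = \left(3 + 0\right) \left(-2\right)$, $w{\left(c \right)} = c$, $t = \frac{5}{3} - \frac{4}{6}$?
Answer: $7415$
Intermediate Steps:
$t = 1$ ($t = 5 \cdot \frac{1}{3} - \frac{2}{3} = \frac{5}{3} - \frac{2}{3} = 1$)
$s{\left(E \right)} = -6$ ($s{\left(E \right)} = 3 \left(-2\right) = -6$)
$K{\left(f,G \right)} = -15$ ($K{\left(f,G \right)} = \left(-15\right) 1 = -15$)
$7400 - K{\left(s{\left(3 \right)},w{\left(5 \right)} \right)} = 7400 - -15 = 7400 + 15 = 7415$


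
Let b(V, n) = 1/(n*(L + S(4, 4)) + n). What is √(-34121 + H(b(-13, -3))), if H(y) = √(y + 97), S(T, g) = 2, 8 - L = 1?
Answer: √(-30708900 + 30*√87270)/30 ≈ 184.69*I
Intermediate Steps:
L = 7 (L = 8 - 1*1 = 8 - 1 = 7)
b(V, n) = 1/(10*n) (b(V, n) = 1/(n*(7 + 2) + n) = 1/(n*9 + n) = 1/(9*n + n) = 1/(10*n))
H(y) = √(97 + y)
√(-34121 + H(b(-13, -3))) = √(-34121 + √(97 + (⅒)/(-3))) = √(-34121 + √(97 + (⅒)*(-⅓))) = √(-34121 + √(97 - 1/30)) = √(-34121 + √(2909/30)) = √(-34121 + √87270/30)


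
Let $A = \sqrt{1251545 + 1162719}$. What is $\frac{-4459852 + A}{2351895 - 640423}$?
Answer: $- \frac{1114963}{427868} + \frac{\sqrt{603566}}{855736} \approx -2.6049$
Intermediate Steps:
$A = 2 \sqrt{603566}$ ($A = \sqrt{2414264} = 2 \sqrt{603566} \approx 1553.8$)
$\frac{-4459852 + A}{2351895 - 640423} = \frac{-4459852 + 2 \sqrt{603566}}{2351895 - 640423} = \frac{-4459852 + 2 \sqrt{603566}}{1711472} = \left(-4459852 + 2 \sqrt{603566}\right) \frac{1}{1711472} = - \frac{1114963}{427868} + \frac{\sqrt{603566}}{855736}$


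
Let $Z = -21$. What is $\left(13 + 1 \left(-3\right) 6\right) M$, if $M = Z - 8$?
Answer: $145$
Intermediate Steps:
$M = -29$ ($M = -21 - 8 = -29$)
$\left(13 + 1 \left(-3\right) 6\right) M = \left(13 + 1 \left(-3\right) 6\right) \left(-29\right) = \left(13 - 18\right) \left(-29\right) = \left(-5\right) \left(-29\right) = 145$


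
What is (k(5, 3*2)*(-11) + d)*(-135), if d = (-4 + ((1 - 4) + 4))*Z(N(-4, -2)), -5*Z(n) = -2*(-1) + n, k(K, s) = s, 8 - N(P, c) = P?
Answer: 7776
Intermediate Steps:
N(P, c) = 8 - P
Z(n) = -2/5 - n/5 (Z(n) = -(-2*(-1) + n)/5 = -(2 + n)/5 = -2/5 - n/5)
d = 42/5 (d = (-4 + ((1 - 4) + 4))*(-2/5 - (8 - 1*(-4))/5) = (-4 + (-3 + 4))*(-2/5 - (8 + 4)/5) = (-4 + 1)*(-2/5 - 1/5*12) = -3*(-2/5 - 12/5) = -3*(-14/5) = 42/5 ≈ 8.4000)
(k(5, 3*2)*(-11) + d)*(-135) = ((3*2)*(-11) + 42/5)*(-135) = (6*(-11) + 42/5)*(-135) = (-66 + 42/5)*(-135) = -288/5*(-135) = 7776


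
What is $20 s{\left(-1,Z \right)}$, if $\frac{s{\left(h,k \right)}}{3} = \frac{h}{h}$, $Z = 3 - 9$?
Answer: $60$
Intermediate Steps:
$Z = -6$ ($Z = 3 - 9 = -6$)
$s{\left(h,k \right)} = 3$ ($s{\left(h,k \right)} = 3 \frac{h}{h} = 3 \cdot 1 = 3$)
$20 s{\left(-1,Z \right)} = 20 \cdot 3 = 60$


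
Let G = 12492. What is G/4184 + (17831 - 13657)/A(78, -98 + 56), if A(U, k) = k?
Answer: -2117419/21966 ≈ -96.395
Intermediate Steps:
G/4184 + (17831 - 13657)/A(78, -98 + 56) = 12492/4184 + (17831 - 13657)/(-98 + 56) = 12492*(1/4184) + 4174/(-42) = 3123/1046 + 4174*(-1/42) = 3123/1046 - 2087/21 = -2117419/21966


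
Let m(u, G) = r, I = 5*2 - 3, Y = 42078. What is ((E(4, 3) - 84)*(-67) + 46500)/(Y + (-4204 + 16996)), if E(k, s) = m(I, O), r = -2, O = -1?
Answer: 26131/27435 ≈ 0.95247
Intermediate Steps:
I = 7 (I = 10 - 3 = 7)
m(u, G) = -2
E(k, s) = -2
((E(4, 3) - 84)*(-67) + 46500)/(Y + (-4204 + 16996)) = ((-2 - 84)*(-67) + 46500)/(42078 + (-4204 + 16996)) = (-86*(-67) + 46500)/(42078 + 12792) = (5762 + 46500)/54870 = 52262*(1/54870) = 26131/27435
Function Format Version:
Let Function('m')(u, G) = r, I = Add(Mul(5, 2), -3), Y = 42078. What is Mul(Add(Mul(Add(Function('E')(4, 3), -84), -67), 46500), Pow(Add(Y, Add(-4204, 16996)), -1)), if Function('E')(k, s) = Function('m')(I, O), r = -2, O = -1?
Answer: Rational(26131, 27435) ≈ 0.95247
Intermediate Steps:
I = 7 (I = Add(10, -3) = 7)
Function('m')(u, G) = -2
Function('E')(k, s) = -2
Mul(Add(Mul(Add(Function('E')(4, 3), -84), -67), 46500), Pow(Add(Y, Add(-4204, 16996)), -1)) = Mul(Add(Mul(Add(-2, -84), -67), 46500), Pow(Add(42078, Add(-4204, 16996)), -1)) = Mul(Add(Mul(-86, -67), 46500), Pow(Add(42078, 12792), -1)) = Mul(Add(5762, 46500), Pow(54870, -1)) = Mul(52262, Rational(1, 54870)) = Rational(26131, 27435)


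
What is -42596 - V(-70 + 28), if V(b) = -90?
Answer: -42506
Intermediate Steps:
-42596 - V(-70 + 28) = -42596 - 1*(-90) = -42596 + 90 = -42506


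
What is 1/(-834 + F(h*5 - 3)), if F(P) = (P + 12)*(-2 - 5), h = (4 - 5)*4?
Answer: -1/757 ≈ -0.0013210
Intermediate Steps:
h = -4 (h = -1*4 = -4)
F(P) = -84 - 7*P (F(P) = (12 + P)*(-7) = -84 - 7*P)
1/(-834 + F(h*5 - 3)) = 1/(-834 + (-84 - 7*(-4*5 - 3))) = 1/(-834 + (-84 - 7*(-20 - 3))) = 1/(-834 + (-84 - 7*(-23))) = 1/(-834 + (-84 + 161)) = 1/(-834 + 77) = 1/(-757) = -1/757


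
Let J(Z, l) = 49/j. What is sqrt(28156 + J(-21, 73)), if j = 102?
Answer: sqrt(292940022)/102 ≈ 167.80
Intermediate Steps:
J(Z, l) = 49/102
sqrt(28156 + J(-21, 73)) = sqrt(28156 + 49/102) = sqrt(2871961/102) = sqrt(292940022)/102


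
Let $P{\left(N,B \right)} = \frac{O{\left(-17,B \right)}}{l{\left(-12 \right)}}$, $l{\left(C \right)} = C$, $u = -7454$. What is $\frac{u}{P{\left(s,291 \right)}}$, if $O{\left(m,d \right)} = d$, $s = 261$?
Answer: $\frac{29816}{97} \approx 307.38$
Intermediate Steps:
$P{\left(N,B \right)} = - \frac{B}{12}$ ($P{\left(N,B \right)} = \frac{B}{-12} = B \left(- \frac{1}{12}\right) = - \frac{B}{12}$)
$\frac{u}{P{\left(s,291 \right)}} = - \frac{7454}{\left(- \frac{1}{12}\right) 291} = - \frac{7454}{- \frac{97}{4}} = \left(-7454\right) \left(- \frac{4}{97}\right) = \frac{29816}{97}$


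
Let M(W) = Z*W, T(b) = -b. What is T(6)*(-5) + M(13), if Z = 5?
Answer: 95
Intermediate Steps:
M(W) = 5*W
T(6)*(-5) + M(13) = -1*6*(-5) + 5*13 = -6*(-5) + 65 = 30 + 65 = 95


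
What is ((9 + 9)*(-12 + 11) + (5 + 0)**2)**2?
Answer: 49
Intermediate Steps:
((9 + 9)*(-12 + 11) + (5 + 0)**2)**2 = (18*(-1) + 5**2)**2 = (-18 + 25)**2 = 7**2 = 49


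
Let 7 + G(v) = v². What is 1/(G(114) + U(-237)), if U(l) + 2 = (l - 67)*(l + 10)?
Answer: 1/81995 ≈ 1.2196e-5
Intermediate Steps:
U(l) = -2 + (-67 + l)*(10 + l) (U(l) = -2 + (l - 67)*(l + 10) = -2 + (-67 + l)*(10 + l))
G(v) = -7 + v²
1/(G(114) + U(-237)) = 1/((-7 + 114²) + (-672 + (-237)² - 57*(-237))) = 1/((-7 + 12996) + (-672 + 56169 + 13509)) = 1/(12989 + 69006) = 1/81995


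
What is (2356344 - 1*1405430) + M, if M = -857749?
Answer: 93165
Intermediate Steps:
(2356344 - 1*1405430) + M = (2356344 - 1*1405430) - 857749 = (2356344 - 1405430) - 857749 = 950914 - 857749 = 93165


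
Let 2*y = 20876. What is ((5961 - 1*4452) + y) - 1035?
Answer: 10912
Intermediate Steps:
y = 10438 (y = (½)*20876 = 10438)
((5961 - 1*4452) + y) - 1035 = ((5961 - 1*4452) + 10438) - 1035 = ((5961 - 4452) + 10438) - 1035 = (1509 + 10438) - 1035 = 11947 - 1035 = 10912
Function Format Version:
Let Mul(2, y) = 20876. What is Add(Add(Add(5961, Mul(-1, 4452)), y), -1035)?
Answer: 10912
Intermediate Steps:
y = 10438 (y = Mul(Rational(1, 2), 20876) = 10438)
Add(Add(Add(5961, Mul(-1, 4452)), y), -1035) = Add(Add(Add(5961, Mul(-1, 4452)), 10438), -1035) = Add(Add(Add(5961, -4452), 10438), -1035) = Add(Add(1509, 10438), -1035) = Add(11947, -1035) = 10912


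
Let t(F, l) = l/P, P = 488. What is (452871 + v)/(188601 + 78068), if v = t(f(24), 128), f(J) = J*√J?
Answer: 27625147/16266809 ≈ 1.6983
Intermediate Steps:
f(J) = J^(3/2)
t(F, l) = l/488
v = 16/61 (v = (1/488)*128 = 16/61 ≈ 0.26230)
(452871 + v)/(188601 + 78068) = (452871 + 16/61)/(188601 + 78068) = (27625147/61)/266669 = (27625147/61)*(1/266669) = 27625147/16266809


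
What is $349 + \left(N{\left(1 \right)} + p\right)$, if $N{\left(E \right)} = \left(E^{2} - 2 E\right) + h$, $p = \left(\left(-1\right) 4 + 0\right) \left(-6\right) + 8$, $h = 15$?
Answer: $395$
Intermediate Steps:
$p = 32$ ($p = \left(-4 + 0\right) \left(-6\right) + 8 = \left(-4\right) \left(-6\right) + 8 = 24 + 8 = 32$)
$N{\left(E \right)} = 15 + E^{2} - 2 E$ ($N{\left(E \right)} = \left(E^{2} - 2 E\right) + 15 = 15 + E^{2} - 2 E$)
$349 + \left(N{\left(1 \right)} + p\right) = 349 + \left(\left(15 + 1^{2} - 2\right) + 32\right) = 349 + \left(\left(15 + 1 - 2\right) + 32\right) = 349 + \left(14 + 32\right) = 349 + 46 = 395$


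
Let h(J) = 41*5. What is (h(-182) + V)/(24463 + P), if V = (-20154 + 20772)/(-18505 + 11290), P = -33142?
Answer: -164273/6957665 ≈ -0.023610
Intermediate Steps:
h(J) = 205
V = -206/2405 (V = 618/(-7215) = 618*(-1/7215) = -206/2405 ≈ -0.085655)
(h(-182) + V)/(24463 + P) = (205 - 206/2405)/(24463 - 33142) = (492819/2405)/(-8679) = (492819/2405)*(-1/8679) = -164273/6957665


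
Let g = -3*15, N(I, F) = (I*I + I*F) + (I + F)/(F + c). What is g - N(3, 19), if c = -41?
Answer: -110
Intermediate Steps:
N(I, F) = I² + F*I + (F + I)/(-41 + F) (N(I, F) = (I*I + I*F) + (I + F)/(F - 41) = (I² + F*I) + (F + I)/(-41 + F) = I² + F*I + (F + I)/(-41 + F))
g = -45
g - N(3, 19) = -45 - (19 + 3 - 41*3² + 19*3² + 3*19² - 41*19*3)/(-41 + 19) = -45 - (19 + 3 - 41*9 + 19*9 + 3*361 - 2337)/(-22) = -45 - (-1)*(19 + 3 - 369 + 171 + 1083 - 2337)/22 = -45 - (-1)*(-1430)/22 = -45 - 1*65 = -45 - 65 = -110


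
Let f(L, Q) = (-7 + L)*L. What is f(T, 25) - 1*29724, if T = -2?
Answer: -29706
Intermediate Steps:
f(L, Q) = L*(-7 + L)
f(T, 25) - 1*29724 = -2*(-7 - 2) - 1*29724 = -2*(-9) - 29724 = 18 - 29724 = -29706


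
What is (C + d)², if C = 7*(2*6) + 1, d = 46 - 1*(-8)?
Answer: 19321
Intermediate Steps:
d = 54 (d = 46 + 8 = 54)
C = 85 (C = 7*12 + 1 = 84 + 1 = 85)
(C + d)² = (85 + 54)² = 139² = 19321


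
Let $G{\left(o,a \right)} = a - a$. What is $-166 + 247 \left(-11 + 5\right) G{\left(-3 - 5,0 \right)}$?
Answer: $-166$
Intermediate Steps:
$G{\left(o,a \right)} = 0$
$-166 + 247 \left(-11 + 5\right) G{\left(-3 - 5,0 \right)} = -166 + 247 \left(-11 + 5\right) 0 = -166 + 247 \left(\left(-6\right) 0\right) = -166 + 247 \cdot 0 = -166 + 0 = -166$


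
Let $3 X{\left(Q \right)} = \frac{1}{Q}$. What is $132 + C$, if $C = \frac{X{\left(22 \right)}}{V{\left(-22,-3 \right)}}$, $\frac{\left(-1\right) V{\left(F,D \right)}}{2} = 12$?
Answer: $\frac{209087}{1584} \approx 132.0$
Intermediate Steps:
$V{\left(F,D \right)} = -24$ ($V{\left(F,D \right)} = \left(-2\right) 12 = -24$)
$X{\left(Q \right)} = \frac{1}{3 Q}$
$C = - \frac{1}{1584}$ ($C = \frac{\frac{1}{3} \cdot \frac{1}{22}}{-24} = \frac{1}{3} \cdot \frac{1}{22} \left(- \frac{1}{24}\right) = \frac{1}{66} \left(- \frac{1}{24}\right) = - \frac{1}{1584} \approx -0.00063131$)
$132 + C = 132 - \frac{1}{1584} = \frac{209087}{1584}$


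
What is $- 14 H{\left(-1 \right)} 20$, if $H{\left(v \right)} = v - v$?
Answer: $0$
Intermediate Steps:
$H{\left(v \right)} = 0$
$- 14 H{\left(-1 \right)} 20 = \left(-14\right) 0 \cdot 20 = 0 \cdot 20 = 0$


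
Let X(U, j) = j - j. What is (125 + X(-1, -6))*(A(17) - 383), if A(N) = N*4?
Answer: -39375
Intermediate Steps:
X(U, j) = 0
A(N) = 4*N
(125 + X(-1, -6))*(A(17) - 383) = (125 + 0)*(4*17 - 383) = 125*(68 - 383) = 125*(-315) = -39375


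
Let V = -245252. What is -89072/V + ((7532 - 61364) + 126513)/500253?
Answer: 273612701/538105477 ≈ 0.50847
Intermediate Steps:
-89072/V + ((7532 - 61364) + 126513)/500253 = -89072/(-245252) + ((7532 - 61364) + 126513)/500253 = -89072*(-1/245252) + (-53832 + 126513)*(1/500253) = 1172/3227 + 72681*(1/500253) = 1172/3227 + 24227/166751 = 273612701/538105477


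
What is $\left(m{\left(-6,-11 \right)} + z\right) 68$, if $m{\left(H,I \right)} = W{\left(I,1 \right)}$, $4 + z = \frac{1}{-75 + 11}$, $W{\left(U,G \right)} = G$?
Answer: $- \frac{3281}{16} \approx -205.06$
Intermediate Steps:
$z = - \frac{257}{64}$ ($z = -4 + \frac{1}{-75 + 11} = -4 + \frac{1}{-64} = -4 - \frac{1}{64} = - \frac{257}{64} \approx -4.0156$)
$m{\left(H,I \right)} = 1$
$\left(m{\left(-6,-11 \right)} + z\right) 68 = \left(1 - \frac{257}{64}\right) 68 = \left(- \frac{193}{64}\right) 68 = - \frac{3281}{16}$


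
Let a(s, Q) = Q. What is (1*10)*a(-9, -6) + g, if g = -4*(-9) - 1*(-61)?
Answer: 37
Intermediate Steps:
g = 97 (g = 36 + 61 = 97)
(1*10)*a(-9, -6) + g = (1*10)*(-6) + 97 = 10*(-6) + 97 = -60 + 97 = 37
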